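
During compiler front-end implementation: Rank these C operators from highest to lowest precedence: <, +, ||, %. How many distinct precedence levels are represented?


Looking up precedence for each operator:
  < -> precedence 4
  + -> precedence 5
  || -> precedence 1
  % -> precedence 6
Sorted highest to lowest: %, +, <, ||
Distinct precedence values: [6, 5, 4, 1]
Number of distinct levels: 4

4


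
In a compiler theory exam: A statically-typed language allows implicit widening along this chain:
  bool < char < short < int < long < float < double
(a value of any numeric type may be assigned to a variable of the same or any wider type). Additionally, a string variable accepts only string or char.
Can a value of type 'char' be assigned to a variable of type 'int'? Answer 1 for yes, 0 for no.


Target variable type: int
Source value type: char
Numeric ranks: char=1, int=3
Widening allowed iff rank(source) <= rank(target): 1 <= 3? Yes
Result: 1

1


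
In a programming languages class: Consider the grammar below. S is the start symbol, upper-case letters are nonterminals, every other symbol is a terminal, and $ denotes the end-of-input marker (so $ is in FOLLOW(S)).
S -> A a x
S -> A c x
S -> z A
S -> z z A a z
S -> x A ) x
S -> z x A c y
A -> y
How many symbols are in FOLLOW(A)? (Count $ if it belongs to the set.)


S is the start symbol and does not occur in any rule body, so FOLLOW(S) = {$}.
Examining every occurrence of A in a rule body:
  S -> A a x : A is followed by terminal 'a' -> add 'a'
  S -> A c x : A is followed by terminal 'c' -> add 'c'
  S -> z A : A is at the right end -> add FOLLOW(S) = {$}
  S -> z z A a z : A is followed by terminal 'a' -> add 'a' (already in the set)
  S -> x A ) x : A is followed by terminal ')' -> add ')'
  S -> z x A c y : A is followed by terminal 'c' -> add 'c' (already in the set)
  A -> y : A does not occur in the body -> contributes nothing
FOLLOW(A) = {), a, c, $}
Count: 4

4


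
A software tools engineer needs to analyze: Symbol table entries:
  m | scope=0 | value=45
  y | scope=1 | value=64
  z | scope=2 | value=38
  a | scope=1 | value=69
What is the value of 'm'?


Searching symbol table for 'm':
  m | scope=0 | value=45 <- MATCH
  y | scope=1 | value=64
  z | scope=2 | value=38
  a | scope=1 | value=69
Found 'm' at scope 0 with value 45

45


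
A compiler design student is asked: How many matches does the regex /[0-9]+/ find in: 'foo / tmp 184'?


Pattern: /[0-9]+/ (int literals)
Input: 'foo / tmp 184'
Scanning for matches:
  Match 1: '184'
Total matches: 1

1


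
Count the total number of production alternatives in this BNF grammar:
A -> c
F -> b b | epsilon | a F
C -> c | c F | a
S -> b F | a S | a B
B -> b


Counting alternatives per rule:
  A: 1 alternative(s)
  F: 3 alternative(s)
  C: 3 alternative(s)
  S: 3 alternative(s)
  B: 1 alternative(s)
Sum: 1 + 3 + 3 + 3 + 1 = 11

11


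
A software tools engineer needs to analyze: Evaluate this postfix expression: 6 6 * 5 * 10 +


Processing tokens left to right:
Push 6, Push 6
Pop 6 and 6, compute 6 * 6 = 36, push 36
Push 5
Pop 36 and 5, compute 36 * 5 = 180, push 180
Push 10
Pop 180 and 10, compute 180 + 10 = 190, push 190
Stack result: 190

190


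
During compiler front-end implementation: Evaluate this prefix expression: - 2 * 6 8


Parsing prefix expression: - 2 * 6 8
Step 1: Innermost operation '* 6 8'
  6 * 8 = 48
Step 2: Outer operation '- 2 [48]'
  2 - 48 = -46

-46


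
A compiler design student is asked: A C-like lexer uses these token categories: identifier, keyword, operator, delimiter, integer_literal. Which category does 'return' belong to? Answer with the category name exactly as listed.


Token: 'return'
Checking categories:
  identifier: no
  integer_literal: no
  operator: no
  keyword: YES
  delimiter: no
Category: keyword

keyword


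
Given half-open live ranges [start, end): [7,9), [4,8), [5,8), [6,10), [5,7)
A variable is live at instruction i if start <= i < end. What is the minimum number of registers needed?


Live ranges:
  Var0: [7, 9)
  Var1: [4, 8)
  Var2: [5, 8)
  Var3: [6, 10)
  Var4: [5, 7)
Sweep-line events (position, delta, active):
  pos=4 start -> active=1
  pos=5 start -> active=2
  pos=5 start -> active=3
  pos=6 start -> active=4
  pos=7 end -> active=3
  pos=7 start -> active=4
  pos=8 end -> active=3
  pos=8 end -> active=2
  pos=9 end -> active=1
  pos=10 end -> active=0
Maximum simultaneous active: 4
Minimum registers needed: 4

4


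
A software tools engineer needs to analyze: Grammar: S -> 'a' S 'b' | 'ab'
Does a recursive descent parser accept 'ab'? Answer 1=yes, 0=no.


Grammar accepts strings of the form a^n b^n (n >= 1)
Word: 'ab'
Counting: 1 a's and 1 b's
Check: 1 == 1? Yes
Derivation (S -> aSb applied 0 time(s), then S -> ab): S => ab
Accepted

1


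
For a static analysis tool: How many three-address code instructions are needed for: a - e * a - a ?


Expression: a - e * a - a
Generating three-address code (respecting * over +/- precedence):
  Instruction 1: t1 = e * a
  Instruction 2: t2 = a - t1
  Instruction 3: t3 = t2 - a
Total instructions: 3

3


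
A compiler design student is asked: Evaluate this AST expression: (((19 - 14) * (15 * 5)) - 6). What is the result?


Expression: (((19 - 14) * (15 * 5)) - 6)
Evaluating step by step:
  19 - 14 = 5
  15 * 5 = 75
  5 * 75 = 375
  375 - 6 = 369
Result: 369

369


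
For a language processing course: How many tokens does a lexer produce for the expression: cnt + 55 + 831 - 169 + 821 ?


Scanning 'cnt + 55 + 831 - 169 + 821'
Token 1: 'cnt' -> identifier
Token 2: '+' -> operator
Token 3: '55' -> integer_literal
Token 4: '+' -> operator
Token 5: '831' -> integer_literal
Token 6: '-' -> operator
Token 7: '169' -> integer_literal
Token 8: '+' -> operator
Token 9: '821' -> integer_literal
Total tokens: 9

9


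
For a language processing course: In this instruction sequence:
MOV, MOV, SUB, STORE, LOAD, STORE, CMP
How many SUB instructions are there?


Scanning instruction sequence for SUB:
  Position 1: MOV
  Position 2: MOV
  Position 3: SUB <- MATCH
  Position 4: STORE
  Position 5: LOAD
  Position 6: STORE
  Position 7: CMP
Matches at positions: [3]
Total SUB count: 1

1


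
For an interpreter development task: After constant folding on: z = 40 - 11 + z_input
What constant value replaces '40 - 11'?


Identifying constant sub-expression:
  Original: z = 40 - 11 + z_input
  40 and 11 are both compile-time constants
  Evaluating: 40 - 11 = 29
  After folding: z = 29 + z_input

29


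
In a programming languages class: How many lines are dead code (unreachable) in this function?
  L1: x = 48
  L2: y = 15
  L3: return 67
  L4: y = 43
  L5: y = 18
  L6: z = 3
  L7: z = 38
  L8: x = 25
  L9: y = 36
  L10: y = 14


Analyzing control flow:
  L1: reachable (before return)
  L2: reachable (before return)
  L3: reachable (return statement)
  L4: DEAD (after return at L3)
  L5: DEAD (after return at L3)
  L6: DEAD (after return at L3)
  L7: DEAD (after return at L3)
  L8: DEAD (after return at L3)
  L9: DEAD (after return at L3)
  L10: DEAD (after return at L3)
Return at L3, total lines = 10
Dead lines: L4 through L10
Count: 7

7


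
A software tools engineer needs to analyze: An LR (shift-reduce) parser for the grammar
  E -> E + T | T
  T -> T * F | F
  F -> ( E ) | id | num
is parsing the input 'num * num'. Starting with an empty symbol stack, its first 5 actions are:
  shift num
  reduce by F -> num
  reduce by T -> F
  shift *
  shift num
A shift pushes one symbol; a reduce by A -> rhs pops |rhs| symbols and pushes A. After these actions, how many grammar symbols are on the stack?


Tracking the symbol stack through each action:
  Action 1: shift 'num' : push -> stack = [num] (size 1)
  Action 2: reduce by F -> num : pop 1, push F -> stack = [F] (size 1)
  Action 3: reduce by T -> F : pop 1, push T -> stack = [T] (size 1)
  Action 4: shift '*' : push -> stack = [T, *] (size 2)
  Action 5: shift 'num' : push -> stack = [T, *, num] (size 3)
Final stack size: 3

3


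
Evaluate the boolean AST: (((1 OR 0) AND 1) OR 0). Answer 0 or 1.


Step 1: Evaluate inner node
  1 OR 0 = 1
Step 2: Evaluate next node
  1 AND 1 = 1
Step 3: Evaluate root node
  1 OR 0 = 1

1


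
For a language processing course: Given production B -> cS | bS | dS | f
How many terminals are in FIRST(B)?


Production: B -> cS | bS | dS | f
Examining each alternative for leading terminals:
  B -> cS : first terminal = 'c'
  B -> bS : first terminal = 'b'
  B -> dS : first terminal = 'd'
  B -> f : first terminal = 'f'
FIRST(B) = {b, c, d, f}
Count: 4

4


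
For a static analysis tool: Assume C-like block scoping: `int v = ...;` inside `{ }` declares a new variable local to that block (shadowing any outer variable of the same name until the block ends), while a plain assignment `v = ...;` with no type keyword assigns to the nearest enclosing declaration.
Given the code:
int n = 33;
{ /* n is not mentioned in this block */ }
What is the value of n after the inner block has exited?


Analyzing scoping rules:
Outer scope: declares n = 33
Inner block: n is neither redeclared nor assigned -> unchanged
After the block -> 33
Result: 33

33


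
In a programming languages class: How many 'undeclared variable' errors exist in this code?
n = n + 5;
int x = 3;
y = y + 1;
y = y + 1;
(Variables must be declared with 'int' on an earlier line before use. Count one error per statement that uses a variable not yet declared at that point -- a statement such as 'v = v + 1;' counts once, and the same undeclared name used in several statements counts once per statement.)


Scanning code line by line:
  Line 1: use 'n' -> ERROR (undeclared)
  Line 2: declare 'x' -> declared = ['x']
  Line 3: use 'y' -> ERROR (undeclared)
  Line 4: use 'y' -> ERROR (undeclared)
Total undeclared variable errors: 3

3


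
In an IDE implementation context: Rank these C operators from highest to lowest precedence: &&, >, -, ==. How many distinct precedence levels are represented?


Looking up precedence for each operator:
  && -> precedence 2
  > -> precedence 4
  - -> precedence 5
  == -> precedence 3
Sorted highest to lowest: -, >, ==, &&
Distinct precedence values: [5, 4, 3, 2]
Number of distinct levels: 4

4


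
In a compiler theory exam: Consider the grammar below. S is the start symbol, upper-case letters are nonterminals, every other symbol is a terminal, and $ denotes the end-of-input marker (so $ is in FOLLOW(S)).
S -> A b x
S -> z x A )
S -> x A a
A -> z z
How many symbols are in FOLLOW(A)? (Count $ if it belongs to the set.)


S is the start symbol and does not occur in any rule body, so FOLLOW(S) = {$}.
Examining every occurrence of A in a rule body:
  S -> A b x : A is followed by terminal 'b' -> add 'b'
  S -> z x A ) : A is followed by terminal ')' -> add ')'
  S -> x A a : A is followed by terminal 'a' -> add 'a'
  A -> z z : A does not occur in the body -> contributes nothing
FOLLOW(A) = {), a, b}
Count: 3

3


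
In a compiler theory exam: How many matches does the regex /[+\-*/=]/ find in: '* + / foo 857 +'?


Pattern: /[+\-*/=]/ (operators)
Input: '* + / foo 857 +'
Scanning for matches:
  Match 1: '*'
  Match 2: '+'
  Match 3: '/'
  Match 4: '+'
Total matches: 4

4


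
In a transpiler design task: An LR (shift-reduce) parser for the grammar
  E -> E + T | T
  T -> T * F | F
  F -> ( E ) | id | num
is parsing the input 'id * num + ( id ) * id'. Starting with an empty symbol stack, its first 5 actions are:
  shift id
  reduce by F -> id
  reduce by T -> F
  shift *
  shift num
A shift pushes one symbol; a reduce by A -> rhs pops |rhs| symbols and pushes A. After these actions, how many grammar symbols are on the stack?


Tracking the symbol stack through each action:
  Action 1: shift 'id' : push -> stack = [id] (size 1)
  Action 2: reduce by F -> id : pop 1, push F -> stack = [F] (size 1)
  Action 3: reduce by T -> F : pop 1, push T -> stack = [T] (size 1)
  Action 4: shift '*' : push -> stack = [T, *] (size 2)
  Action 5: shift 'num' : push -> stack = [T, *, num] (size 3)
Final stack size: 3

3


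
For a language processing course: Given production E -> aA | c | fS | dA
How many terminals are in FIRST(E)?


Production: E -> aA | c | fS | dA
Examining each alternative for leading terminals:
  E -> aA : first terminal = 'a'
  E -> c : first terminal = 'c'
  E -> fS : first terminal = 'f'
  E -> dA : first terminal = 'd'
FIRST(E) = {a, c, d, f}
Count: 4

4


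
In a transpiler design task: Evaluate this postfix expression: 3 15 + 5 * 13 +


Processing tokens left to right:
Push 3, Push 15
Pop 3 and 15, compute 3 + 15 = 18, push 18
Push 5
Pop 18 and 5, compute 18 * 5 = 90, push 90
Push 13
Pop 90 and 13, compute 90 + 13 = 103, push 103
Stack result: 103

103


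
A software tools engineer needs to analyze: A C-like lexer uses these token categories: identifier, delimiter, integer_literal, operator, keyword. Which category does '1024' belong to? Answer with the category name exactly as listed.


Token: '1024'
Checking categories:
  identifier: no
  integer_literal: YES
  operator: no
  keyword: no
  delimiter: no
Category: integer_literal

integer_literal


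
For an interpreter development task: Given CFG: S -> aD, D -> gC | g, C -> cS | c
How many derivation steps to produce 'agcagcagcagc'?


Grammar: S -> aD, D -> gC | g, C -> cS | c
Deriving 'agcagcagcagc':
Step 1: S -> aD => aD
Step 2: D -> gC => agC
Step 3: C -> cS => agcS
Step 4: S -> aD => agcaD
Step 5: D -> gC => agcagC
Step 6: C -> cS => agcagcS
Step 7: S -> aD => agcagcaD
Step 8: D -> gC => agcagcagC
Step 9: C -> cS => agcagcagcS
Step 10: S -> aD => agcagcagcaD
Step 11: D -> gC => agcagcagcagC
Step 12: C -> c => agcagcagcagc
Total derivation steps: 12

12


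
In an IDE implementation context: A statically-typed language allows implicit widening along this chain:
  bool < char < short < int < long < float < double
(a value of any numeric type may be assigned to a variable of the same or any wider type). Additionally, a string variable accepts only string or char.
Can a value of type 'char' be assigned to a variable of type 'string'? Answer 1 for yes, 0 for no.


Target variable type: string
Source value type: char
Rule: string accepts only {string, char}
  source 'char' in {string, char}? Yes
Result: 1

1


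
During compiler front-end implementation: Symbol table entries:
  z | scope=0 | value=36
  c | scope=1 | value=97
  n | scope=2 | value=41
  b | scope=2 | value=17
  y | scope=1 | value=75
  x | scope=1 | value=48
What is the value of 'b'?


Searching symbol table for 'b':
  z | scope=0 | value=36
  c | scope=1 | value=97
  n | scope=2 | value=41
  b | scope=2 | value=17 <- MATCH
  y | scope=1 | value=75
  x | scope=1 | value=48
Found 'b' at scope 2 with value 17

17


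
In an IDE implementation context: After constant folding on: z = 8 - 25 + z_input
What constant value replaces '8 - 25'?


Identifying constant sub-expression:
  Original: z = 8 - 25 + z_input
  8 and 25 are both compile-time constants
  Evaluating: 8 - 25 = -17
  After folding: z = -17 + z_input

-17


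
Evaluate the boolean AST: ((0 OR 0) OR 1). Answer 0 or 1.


Step 1: Evaluate inner node
  0 OR 0 = 0
Step 2: Evaluate root node
  0 OR 1 = 1

1


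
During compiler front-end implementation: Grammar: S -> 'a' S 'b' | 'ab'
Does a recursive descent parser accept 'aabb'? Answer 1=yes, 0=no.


Grammar accepts strings of the form a^n b^n (n >= 1)
Word: 'aabb'
Counting: 2 a's and 2 b's
Check: 2 == 2? Yes
Derivation (S -> aSb applied 1 time(s), then S -> ab): S => aSb => aabb
Accepted

1


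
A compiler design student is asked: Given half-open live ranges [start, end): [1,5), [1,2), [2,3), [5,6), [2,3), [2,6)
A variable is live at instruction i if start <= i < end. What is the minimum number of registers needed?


Live ranges:
  Var0: [1, 5)
  Var1: [1, 2)
  Var2: [2, 3)
  Var3: [5, 6)
  Var4: [2, 3)
  Var5: [2, 6)
Sweep-line events (position, delta, active):
  pos=1 start -> active=1
  pos=1 start -> active=2
  pos=2 end -> active=1
  pos=2 start -> active=2
  pos=2 start -> active=3
  pos=2 start -> active=4
  pos=3 end -> active=3
  pos=3 end -> active=2
  pos=5 end -> active=1
  pos=5 start -> active=2
  pos=6 end -> active=1
  pos=6 end -> active=0
Maximum simultaneous active: 4
Minimum registers needed: 4

4


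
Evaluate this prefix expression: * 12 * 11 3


Parsing prefix expression: * 12 * 11 3
Step 1: Innermost operation '* 11 3'
  11 * 3 = 33
Step 2: Outer operation '* 12 [33]'
  12 * 33 = 396

396


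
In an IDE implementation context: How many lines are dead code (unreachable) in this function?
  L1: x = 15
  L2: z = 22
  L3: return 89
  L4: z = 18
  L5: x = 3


Analyzing control flow:
  L1: reachable (before return)
  L2: reachable (before return)
  L3: reachable (return statement)
  L4: DEAD (after return at L3)
  L5: DEAD (after return at L3)
Return at L3, total lines = 5
Dead lines: L4 through L5
Count: 2

2


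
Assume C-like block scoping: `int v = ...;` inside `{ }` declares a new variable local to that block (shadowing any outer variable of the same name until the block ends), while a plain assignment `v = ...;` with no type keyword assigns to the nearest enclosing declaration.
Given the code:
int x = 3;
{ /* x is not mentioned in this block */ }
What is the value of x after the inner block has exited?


Analyzing scoping rules:
Outer scope: declares x = 3
Inner block: x is neither redeclared nor assigned -> unchanged
After the block -> 3
Result: 3

3


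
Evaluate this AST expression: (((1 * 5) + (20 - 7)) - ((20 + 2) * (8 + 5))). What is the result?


Expression: (((1 * 5) + (20 - 7)) - ((20 + 2) * (8 + 5)))
Evaluating step by step:
  1 * 5 = 5
  20 - 7 = 13
  5 + 13 = 18
  20 + 2 = 22
  8 + 5 = 13
  22 * 13 = 286
  18 - 286 = -268
Result: -268

-268


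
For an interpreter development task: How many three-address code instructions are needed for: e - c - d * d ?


Expression: e - c - d * d
Generating three-address code (respecting * over +/- precedence):
  Instruction 1: t1 = d * d
  Instruction 2: t2 = e - c
  Instruction 3: t3 = t2 - t1
Total instructions: 3

3


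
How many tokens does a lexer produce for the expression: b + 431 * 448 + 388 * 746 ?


Scanning 'b + 431 * 448 + 388 * 746'
Token 1: 'b' -> identifier
Token 2: '+' -> operator
Token 3: '431' -> integer_literal
Token 4: '*' -> operator
Token 5: '448' -> integer_literal
Token 6: '+' -> operator
Token 7: '388' -> integer_literal
Token 8: '*' -> operator
Token 9: '746' -> integer_literal
Total tokens: 9

9


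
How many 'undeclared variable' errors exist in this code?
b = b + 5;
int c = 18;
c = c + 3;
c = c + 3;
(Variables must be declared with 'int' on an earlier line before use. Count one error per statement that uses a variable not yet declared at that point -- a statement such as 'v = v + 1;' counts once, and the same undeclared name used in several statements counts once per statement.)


Scanning code line by line:
  Line 1: use 'b' -> ERROR (undeclared)
  Line 2: declare 'c' -> declared = ['c']
  Line 3: use 'c' -> OK (declared)
  Line 4: use 'c' -> OK (declared)
Total undeclared variable errors: 1

1


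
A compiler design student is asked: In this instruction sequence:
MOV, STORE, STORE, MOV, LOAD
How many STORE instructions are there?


Scanning instruction sequence for STORE:
  Position 1: MOV
  Position 2: STORE <- MATCH
  Position 3: STORE <- MATCH
  Position 4: MOV
  Position 5: LOAD
Matches at positions: [2, 3]
Total STORE count: 2

2


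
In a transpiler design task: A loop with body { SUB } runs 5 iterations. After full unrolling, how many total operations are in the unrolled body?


Loop body operations: SUB (1 op per iteration)
Unrolling 5 iterations:
  Iteration 1: SUB (1 ops)
  Iteration 2: SUB (1 ops)
  Iteration 3: SUB (1 ops)
  Iteration 4: SUB (1 ops)
  Iteration 5: SUB (1 ops)
Total: 5 iterations * 1 ops/iter = 5 operations

5


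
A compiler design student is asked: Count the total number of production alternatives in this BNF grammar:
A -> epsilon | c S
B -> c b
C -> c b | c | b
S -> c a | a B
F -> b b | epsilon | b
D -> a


Counting alternatives per rule:
  A: 2 alternative(s)
  B: 1 alternative(s)
  C: 3 alternative(s)
  S: 2 alternative(s)
  F: 3 alternative(s)
  D: 1 alternative(s)
Sum: 2 + 1 + 3 + 2 + 3 + 1 = 12

12


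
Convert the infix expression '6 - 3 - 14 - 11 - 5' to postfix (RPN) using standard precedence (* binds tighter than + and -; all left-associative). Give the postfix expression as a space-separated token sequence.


Applying the shunting-yard algorithm:
  Operand 6 -> output
  Push '-' onto operator stack -> op-stack: [-]
  Operand 3 -> output
  See '-' (prec 1); top '-' (prec 1) >= it -> pop '-' to output
  Push '-' onto operator stack -> op-stack: [-]
  Operand 14 -> output
  See '-' (prec 1); top '-' (prec 1) >= it -> pop '-' to output
  Push '-' onto operator stack -> op-stack: [-]
  Operand 11 -> output
  See '-' (prec 1); top '-' (prec 1) >= it -> pop '-' to output
  Push '-' onto operator stack -> op-stack: [-]
  Operand 5 -> output
  End of input: pop '-' to output
Postfix result: 6 3 - 14 - 11 - 5 -

6 3 - 14 - 11 - 5 -


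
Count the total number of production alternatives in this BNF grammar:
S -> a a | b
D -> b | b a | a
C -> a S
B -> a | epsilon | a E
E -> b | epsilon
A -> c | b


Counting alternatives per rule:
  S: 2 alternative(s)
  D: 3 alternative(s)
  C: 1 alternative(s)
  B: 3 alternative(s)
  E: 2 alternative(s)
  A: 2 alternative(s)
Sum: 2 + 3 + 1 + 3 + 2 + 2 = 13

13


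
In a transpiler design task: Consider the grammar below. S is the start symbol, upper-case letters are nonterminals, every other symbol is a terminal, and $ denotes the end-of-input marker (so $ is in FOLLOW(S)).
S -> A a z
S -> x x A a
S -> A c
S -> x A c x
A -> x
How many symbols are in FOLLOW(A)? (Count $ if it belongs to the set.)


S is the start symbol and does not occur in any rule body, so FOLLOW(S) = {$}.
Examining every occurrence of A in a rule body:
  S -> A a z : A is followed by terminal 'a' -> add 'a'
  S -> x x A a : A is followed by terminal 'a' -> add 'a' (already in the set)
  S -> A c : A is followed by terminal 'c' -> add 'c'
  S -> x A c x : A is followed by terminal 'c' -> add 'c' (already in the set)
  A -> x : A does not occur in the body -> contributes nothing
FOLLOW(A) = {a, c}
Count: 2

2


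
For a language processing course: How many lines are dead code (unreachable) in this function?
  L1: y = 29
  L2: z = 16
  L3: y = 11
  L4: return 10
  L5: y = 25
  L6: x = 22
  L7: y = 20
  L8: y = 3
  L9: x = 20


Analyzing control flow:
  L1: reachable (before return)
  L2: reachable (before return)
  L3: reachable (before return)
  L4: reachable (return statement)
  L5: DEAD (after return at L4)
  L6: DEAD (after return at L4)
  L7: DEAD (after return at L4)
  L8: DEAD (after return at L4)
  L9: DEAD (after return at L4)
Return at L4, total lines = 9
Dead lines: L5 through L9
Count: 5

5


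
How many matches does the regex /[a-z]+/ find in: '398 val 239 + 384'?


Pattern: /[a-z]+/ (identifiers)
Input: '398 val 239 + 384'
Scanning for matches:
  Match 1: 'val'
Total matches: 1

1


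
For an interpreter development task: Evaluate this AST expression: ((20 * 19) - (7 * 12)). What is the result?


Expression: ((20 * 19) - (7 * 12))
Evaluating step by step:
  20 * 19 = 380
  7 * 12 = 84
  380 - 84 = 296
Result: 296

296


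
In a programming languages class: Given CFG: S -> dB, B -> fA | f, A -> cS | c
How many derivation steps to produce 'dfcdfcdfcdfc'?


Grammar: S -> dB, B -> fA | f, A -> cS | c
Deriving 'dfcdfcdfcdfc':
Step 1: S -> dB => dB
Step 2: B -> fA => dfA
Step 3: A -> cS => dfcS
Step 4: S -> dB => dfcdB
Step 5: B -> fA => dfcdfA
Step 6: A -> cS => dfcdfcS
Step 7: S -> dB => dfcdfcdB
Step 8: B -> fA => dfcdfcdfA
Step 9: A -> cS => dfcdfcdfcS
Step 10: S -> dB => dfcdfcdfcdB
Step 11: B -> fA => dfcdfcdfcdfA
Step 12: A -> c => dfcdfcdfcdfc
Total derivation steps: 12

12


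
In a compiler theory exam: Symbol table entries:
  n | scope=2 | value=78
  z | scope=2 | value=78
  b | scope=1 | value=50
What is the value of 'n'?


Searching symbol table for 'n':
  n | scope=2 | value=78 <- MATCH
  z | scope=2 | value=78
  b | scope=1 | value=50
Found 'n' at scope 2 with value 78

78


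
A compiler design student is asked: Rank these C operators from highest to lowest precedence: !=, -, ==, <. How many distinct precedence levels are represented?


Looking up precedence for each operator:
  != -> precedence 3
  - -> precedence 5
  == -> precedence 3
  < -> precedence 4
Sorted highest to lowest: -, <, !=, ==
Distinct precedence values: [5, 4, 3]
Number of distinct levels: 3

3


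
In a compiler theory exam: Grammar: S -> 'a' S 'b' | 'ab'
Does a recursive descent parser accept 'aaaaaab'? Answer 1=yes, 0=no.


Grammar accepts strings of the form a^n b^n (n >= 1)
Word: 'aaaaaab'
Counting: 6 a's and 1 b's
Check: 6 == 1? No
Mismatch: a-count != b-count
Rejected

0


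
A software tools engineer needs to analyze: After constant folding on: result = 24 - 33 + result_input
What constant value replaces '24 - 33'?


Identifying constant sub-expression:
  Original: result = 24 - 33 + result_input
  24 and 33 are both compile-time constants
  Evaluating: 24 - 33 = -9
  After folding: result = -9 + result_input

-9


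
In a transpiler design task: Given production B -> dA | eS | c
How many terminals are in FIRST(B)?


Production: B -> dA | eS | c
Examining each alternative for leading terminals:
  B -> dA : first terminal = 'd'
  B -> eS : first terminal = 'e'
  B -> c : first terminal = 'c'
FIRST(B) = {c, d, e}
Count: 3

3


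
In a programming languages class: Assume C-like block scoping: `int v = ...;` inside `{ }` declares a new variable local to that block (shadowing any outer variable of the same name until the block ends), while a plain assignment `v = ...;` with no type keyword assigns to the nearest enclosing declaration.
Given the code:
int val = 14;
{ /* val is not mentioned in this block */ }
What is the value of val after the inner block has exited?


Analyzing scoping rules:
Outer scope: declares val = 14
Inner block: val is neither redeclared nor assigned -> unchanged
After the block -> 14
Result: 14

14


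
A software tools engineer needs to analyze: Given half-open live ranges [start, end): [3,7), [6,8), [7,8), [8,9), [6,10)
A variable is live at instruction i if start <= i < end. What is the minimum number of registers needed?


Live ranges:
  Var0: [3, 7)
  Var1: [6, 8)
  Var2: [7, 8)
  Var3: [8, 9)
  Var4: [6, 10)
Sweep-line events (position, delta, active):
  pos=3 start -> active=1
  pos=6 start -> active=2
  pos=6 start -> active=3
  pos=7 end -> active=2
  pos=7 start -> active=3
  pos=8 end -> active=2
  pos=8 end -> active=1
  pos=8 start -> active=2
  pos=9 end -> active=1
  pos=10 end -> active=0
Maximum simultaneous active: 3
Minimum registers needed: 3

3


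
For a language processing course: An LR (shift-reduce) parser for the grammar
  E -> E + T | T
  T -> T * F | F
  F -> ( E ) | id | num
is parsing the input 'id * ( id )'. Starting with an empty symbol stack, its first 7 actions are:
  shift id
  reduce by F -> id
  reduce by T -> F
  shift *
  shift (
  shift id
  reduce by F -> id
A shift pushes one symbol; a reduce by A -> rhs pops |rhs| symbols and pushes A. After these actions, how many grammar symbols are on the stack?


Tracking the symbol stack through each action:
  Action 1: shift 'id' : push -> stack = [id] (size 1)
  Action 2: reduce by F -> id : pop 1, push F -> stack = [F] (size 1)
  Action 3: reduce by T -> F : pop 1, push T -> stack = [T] (size 1)
  Action 4: shift '*' : push -> stack = [T, *] (size 2)
  Action 5: shift '(' : push -> stack = [T, *, (] (size 3)
  Action 6: shift 'id' : push -> stack = [T, *, (, id] (size 4)
  Action 7: reduce by F -> id : pop 1, push F -> stack = [T, *, (, F] (size 4)
Final stack size: 4

4


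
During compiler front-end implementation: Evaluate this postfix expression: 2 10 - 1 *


Processing tokens left to right:
Push 2, Push 10
Pop 2 and 10, compute 2 - 10 = -8, push -8
Push 1
Pop -8 and 1, compute -8 * 1 = -8, push -8
Stack result: -8

-8


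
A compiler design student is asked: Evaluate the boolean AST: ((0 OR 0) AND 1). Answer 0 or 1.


Step 1: Evaluate inner node
  0 OR 0 = 0
Step 2: Evaluate root node
  0 AND 1 = 0

0


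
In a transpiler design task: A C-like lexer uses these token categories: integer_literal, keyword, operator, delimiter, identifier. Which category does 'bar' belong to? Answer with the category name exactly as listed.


Token: 'bar'
Checking categories:
  identifier: YES
  integer_literal: no
  operator: no
  keyword: no
  delimiter: no
Category: identifier

identifier


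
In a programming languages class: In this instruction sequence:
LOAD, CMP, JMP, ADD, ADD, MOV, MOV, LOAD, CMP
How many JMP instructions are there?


Scanning instruction sequence for JMP:
  Position 1: LOAD
  Position 2: CMP
  Position 3: JMP <- MATCH
  Position 4: ADD
  Position 5: ADD
  Position 6: MOV
  Position 7: MOV
  Position 8: LOAD
  Position 9: CMP
Matches at positions: [3]
Total JMP count: 1

1


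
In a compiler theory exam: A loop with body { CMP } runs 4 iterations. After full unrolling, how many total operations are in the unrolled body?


Loop body operations: CMP (1 op per iteration)
Unrolling 4 iterations:
  Iteration 1: CMP (1 ops)
  Iteration 2: CMP (1 ops)
  Iteration 3: CMP (1 ops)
  Iteration 4: CMP (1 ops)
Total: 4 iterations * 1 ops/iter = 4 operations

4


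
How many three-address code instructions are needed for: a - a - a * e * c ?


Expression: a - a - a * e * c
Generating three-address code (respecting * over +/- precedence):
  Instruction 1: t1 = a * e
  Instruction 2: t2 = t1 * c
  Instruction 3: t3 = a - a
  Instruction 4: t4 = t3 - t2
Total instructions: 4

4


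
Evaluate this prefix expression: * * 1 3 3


Parsing prefix expression: * * 1 3 3
Step 1: Innermost operation '* 1 3'
  1 * 3 = 3
Step 2: Outer operation '* [3] 3'
  3 * 3 = 9

9


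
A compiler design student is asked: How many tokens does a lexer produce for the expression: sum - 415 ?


Scanning 'sum - 415'
Token 1: 'sum' -> identifier
Token 2: '-' -> operator
Token 3: '415' -> integer_literal
Total tokens: 3

3


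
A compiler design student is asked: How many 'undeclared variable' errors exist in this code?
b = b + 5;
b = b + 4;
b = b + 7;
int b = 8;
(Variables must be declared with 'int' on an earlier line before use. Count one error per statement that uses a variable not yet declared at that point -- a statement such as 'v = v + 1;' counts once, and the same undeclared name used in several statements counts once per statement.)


Scanning code line by line:
  Line 1: use 'b' -> ERROR (undeclared)
  Line 2: use 'b' -> ERROR (undeclared)
  Line 3: use 'b' -> ERROR (undeclared)
  Line 4: declare 'b' -> declared = ['b']
Total undeclared variable errors: 3

3


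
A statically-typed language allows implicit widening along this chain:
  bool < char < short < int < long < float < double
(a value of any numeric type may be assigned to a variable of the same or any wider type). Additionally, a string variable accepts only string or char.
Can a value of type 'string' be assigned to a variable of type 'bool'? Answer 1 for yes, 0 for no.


Target variable type: bool
Source value type: string
Rule: string cannot widen to any numeric type
Result: 0

0


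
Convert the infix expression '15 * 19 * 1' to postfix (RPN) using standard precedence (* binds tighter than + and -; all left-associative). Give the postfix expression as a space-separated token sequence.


Applying the shunting-yard algorithm:
  Operand 15 -> output
  Push '*' onto operator stack -> op-stack: [*]
  Operand 19 -> output
  See '*' (prec 2); top '*' (prec 2) >= it -> pop '*' to output
  Push '*' onto operator stack -> op-stack: [*]
  Operand 1 -> output
  End of input: pop '*' to output
Postfix result: 15 19 * 1 *

15 19 * 1 *


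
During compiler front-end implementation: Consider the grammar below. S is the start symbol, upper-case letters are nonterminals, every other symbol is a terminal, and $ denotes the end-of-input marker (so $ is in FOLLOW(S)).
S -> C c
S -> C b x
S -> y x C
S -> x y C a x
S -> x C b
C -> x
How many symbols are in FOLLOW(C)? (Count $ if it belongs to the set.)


S is the start symbol and does not occur in any rule body, so FOLLOW(S) = {$}.
Examining every occurrence of C in a rule body:
  S -> C c : C is followed by terminal 'c' -> add 'c'
  S -> C b x : C is followed by terminal 'b' -> add 'b'
  S -> y x C : C is at the right end -> add FOLLOW(S) = {$}
  S -> x y C a x : C is followed by terminal 'a' -> add 'a'
  S -> x C b : C is followed by terminal 'b' -> add 'b' (already in the set)
  C -> x : C does not occur in the body -> contributes nothing
FOLLOW(C) = {a, b, c, $}
Count: 4

4


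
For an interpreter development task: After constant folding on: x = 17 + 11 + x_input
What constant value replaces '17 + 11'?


Identifying constant sub-expression:
  Original: x = 17 + 11 + x_input
  17 and 11 are both compile-time constants
  Evaluating: 17 + 11 = 28
  After folding: x = 28 + x_input

28


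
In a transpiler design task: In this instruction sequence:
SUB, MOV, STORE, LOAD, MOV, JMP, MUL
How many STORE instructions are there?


Scanning instruction sequence for STORE:
  Position 1: SUB
  Position 2: MOV
  Position 3: STORE <- MATCH
  Position 4: LOAD
  Position 5: MOV
  Position 6: JMP
  Position 7: MUL
Matches at positions: [3]
Total STORE count: 1

1


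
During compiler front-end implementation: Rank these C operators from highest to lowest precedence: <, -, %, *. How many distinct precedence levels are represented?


Looking up precedence for each operator:
  < -> precedence 4
  - -> precedence 5
  % -> precedence 6
  * -> precedence 6
Sorted highest to lowest: %, *, -, <
Distinct precedence values: [6, 5, 4]
Number of distinct levels: 3

3


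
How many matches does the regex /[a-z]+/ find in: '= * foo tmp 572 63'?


Pattern: /[a-z]+/ (identifiers)
Input: '= * foo tmp 572 63'
Scanning for matches:
  Match 1: 'foo'
  Match 2: 'tmp'
Total matches: 2

2


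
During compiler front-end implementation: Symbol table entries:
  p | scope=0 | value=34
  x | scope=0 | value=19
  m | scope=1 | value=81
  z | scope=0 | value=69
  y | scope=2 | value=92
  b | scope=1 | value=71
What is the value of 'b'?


Searching symbol table for 'b':
  p | scope=0 | value=34
  x | scope=0 | value=19
  m | scope=1 | value=81
  z | scope=0 | value=69
  y | scope=2 | value=92
  b | scope=1 | value=71 <- MATCH
Found 'b' at scope 1 with value 71

71


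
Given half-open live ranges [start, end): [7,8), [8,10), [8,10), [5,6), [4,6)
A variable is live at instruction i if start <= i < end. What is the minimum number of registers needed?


Live ranges:
  Var0: [7, 8)
  Var1: [8, 10)
  Var2: [8, 10)
  Var3: [5, 6)
  Var4: [4, 6)
Sweep-line events (position, delta, active):
  pos=4 start -> active=1
  pos=5 start -> active=2
  pos=6 end -> active=1
  pos=6 end -> active=0
  pos=7 start -> active=1
  pos=8 end -> active=0
  pos=8 start -> active=1
  pos=8 start -> active=2
  pos=10 end -> active=1
  pos=10 end -> active=0
Maximum simultaneous active: 2
Minimum registers needed: 2

2


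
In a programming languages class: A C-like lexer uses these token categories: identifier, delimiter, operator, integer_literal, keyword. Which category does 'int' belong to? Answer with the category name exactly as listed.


Token: 'int'
Checking categories:
  identifier: no
  integer_literal: no
  operator: no
  keyword: YES
  delimiter: no
Category: keyword

keyword


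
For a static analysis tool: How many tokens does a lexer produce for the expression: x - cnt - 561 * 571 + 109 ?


Scanning 'x - cnt - 561 * 571 + 109'
Token 1: 'x' -> identifier
Token 2: '-' -> operator
Token 3: 'cnt' -> identifier
Token 4: '-' -> operator
Token 5: '561' -> integer_literal
Token 6: '*' -> operator
Token 7: '571' -> integer_literal
Token 8: '+' -> operator
Token 9: '109' -> integer_literal
Total tokens: 9

9


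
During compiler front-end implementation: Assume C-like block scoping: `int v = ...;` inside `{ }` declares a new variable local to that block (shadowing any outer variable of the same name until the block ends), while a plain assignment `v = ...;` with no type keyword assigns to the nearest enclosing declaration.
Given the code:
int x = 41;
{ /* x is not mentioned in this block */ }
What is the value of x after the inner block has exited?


Analyzing scoping rules:
Outer scope: declares x = 41
Inner block: x is neither redeclared nor assigned -> unchanged
After the block -> 41
Result: 41

41


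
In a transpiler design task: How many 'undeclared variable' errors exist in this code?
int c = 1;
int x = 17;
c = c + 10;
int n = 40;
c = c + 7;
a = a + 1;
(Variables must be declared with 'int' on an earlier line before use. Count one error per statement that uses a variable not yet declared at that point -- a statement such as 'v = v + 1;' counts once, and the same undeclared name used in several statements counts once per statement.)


Scanning code line by line:
  Line 1: declare 'c' -> declared = ['c']
  Line 2: declare 'x' -> declared = ['c', 'x']
  Line 3: use 'c' -> OK (declared)
  Line 4: declare 'n' -> declared = ['c', 'n', 'x']
  Line 5: use 'c' -> OK (declared)
  Line 6: use 'a' -> ERROR (undeclared)
Total undeclared variable errors: 1

1


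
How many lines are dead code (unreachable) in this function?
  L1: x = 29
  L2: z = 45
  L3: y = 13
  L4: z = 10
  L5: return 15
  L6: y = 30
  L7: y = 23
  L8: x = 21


Analyzing control flow:
  L1: reachable (before return)
  L2: reachable (before return)
  L3: reachable (before return)
  L4: reachable (before return)
  L5: reachable (return statement)
  L6: DEAD (after return at L5)
  L7: DEAD (after return at L5)
  L8: DEAD (after return at L5)
Return at L5, total lines = 8
Dead lines: L6 through L8
Count: 3

3


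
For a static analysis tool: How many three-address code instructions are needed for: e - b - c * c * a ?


Expression: e - b - c * c * a
Generating three-address code (respecting * over +/- precedence):
  Instruction 1: t1 = c * c
  Instruction 2: t2 = t1 * a
  Instruction 3: t3 = e - b
  Instruction 4: t4 = t3 - t2
Total instructions: 4

4


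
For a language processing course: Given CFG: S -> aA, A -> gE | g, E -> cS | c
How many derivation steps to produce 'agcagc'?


Grammar: S -> aA, A -> gE | g, E -> cS | c
Deriving 'agcagc':
Step 1: S -> aA => aA
Step 2: A -> gE => agE
Step 3: E -> cS => agcS
Step 4: S -> aA => agcaA
Step 5: A -> gE => agcagE
Step 6: E -> c => agcagc
Total derivation steps: 6

6


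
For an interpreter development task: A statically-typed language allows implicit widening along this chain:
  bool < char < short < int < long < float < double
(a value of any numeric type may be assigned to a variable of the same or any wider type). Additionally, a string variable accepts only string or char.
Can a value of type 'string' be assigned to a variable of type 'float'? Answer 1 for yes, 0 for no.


Target variable type: float
Source value type: string
Rule: string cannot widen to any numeric type
Result: 0

0


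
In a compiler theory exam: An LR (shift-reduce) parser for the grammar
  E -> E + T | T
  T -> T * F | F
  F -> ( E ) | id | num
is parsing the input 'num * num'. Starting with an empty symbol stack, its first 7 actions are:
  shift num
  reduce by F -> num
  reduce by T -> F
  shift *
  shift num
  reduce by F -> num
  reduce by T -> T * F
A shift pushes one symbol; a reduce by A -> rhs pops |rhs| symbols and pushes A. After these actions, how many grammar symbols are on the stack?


Tracking the symbol stack through each action:
  Action 1: shift 'num' : push -> stack = [num] (size 1)
  Action 2: reduce by F -> num : pop 1, push F -> stack = [F] (size 1)
  Action 3: reduce by T -> F : pop 1, push T -> stack = [T] (size 1)
  Action 4: shift '*' : push -> stack = [T, *] (size 2)
  Action 5: shift 'num' : push -> stack = [T, *, num] (size 3)
  Action 6: reduce by F -> num : pop 1, push F -> stack = [T, *, F] (size 3)
  Action 7: reduce by T -> T * F : pop 3, push T -> stack = [T] (size 1)
Final stack size: 1

1
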